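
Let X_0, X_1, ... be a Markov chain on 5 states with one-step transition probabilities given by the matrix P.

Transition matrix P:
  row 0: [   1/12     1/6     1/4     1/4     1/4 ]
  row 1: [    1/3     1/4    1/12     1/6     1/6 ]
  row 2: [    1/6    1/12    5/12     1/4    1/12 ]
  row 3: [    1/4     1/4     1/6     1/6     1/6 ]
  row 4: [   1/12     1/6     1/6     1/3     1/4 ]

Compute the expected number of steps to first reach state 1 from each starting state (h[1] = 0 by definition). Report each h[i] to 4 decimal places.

First-step conditioning: h[1] = 0; for i ≠ 1, h[i] = 1 + Σ_k P[i][k]·h[k].
  h[0] = 1 + 1/12·h[0] + 1/4·h[2] + 1/4·h[3] + 1/4·h[4]
  h[2] = 1 + 1/6·h[0] + 5/12·h[2] + 1/4·h[3] + 1/12·h[4]
  h[3] = 1 + 1/4·h[0] + 1/6·h[2] + 1/6·h[3] + 1/6·h[4]
  h[4] = 1 + 1/12·h[0] + 1/6·h[2] + 1/3·h[3] + 1/4·h[4]
Solving the 4×4 linear system over states ≠ 1 gives exactly h = [3084/511, 0, 486/73, 2826/511, 3036/511] (h[1] = 0 is the target).

h = [6.0352, 0.0000, 6.6575, 5.5303, 5.9413]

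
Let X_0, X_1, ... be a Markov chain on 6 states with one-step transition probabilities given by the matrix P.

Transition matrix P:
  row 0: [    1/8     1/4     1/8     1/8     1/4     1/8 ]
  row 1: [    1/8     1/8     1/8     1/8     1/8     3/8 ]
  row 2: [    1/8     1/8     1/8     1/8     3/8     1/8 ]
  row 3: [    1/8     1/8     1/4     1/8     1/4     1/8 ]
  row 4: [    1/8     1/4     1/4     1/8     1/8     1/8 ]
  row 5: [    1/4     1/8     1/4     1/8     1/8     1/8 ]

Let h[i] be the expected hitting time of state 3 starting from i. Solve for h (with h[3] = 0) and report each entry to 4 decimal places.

First-step conditioning: h[3] = 0; for i ≠ 3, h[i] = 1 + Σ_k P[i][k]·h[k].
  h[0] = 1 + 1/8·h[0] + 1/4·h[1] + 1/8·h[2] + 1/4·h[4] + 1/8·h[5]
  h[1] = 1 + 1/8·h[0] + 1/8·h[1] + 1/8·h[2] + 1/8·h[4] + 3/8·h[5]
  h[2] = 1 + 1/8·h[0] + 1/8·h[1] + 1/8·h[2] + 3/8·h[4] + 1/8·h[5]
  h[4] = 1 + 1/8·h[0] + 1/4·h[1] + 1/4·h[2] + 1/8·h[4] + 1/8·h[5]
  h[5] = 1 + 1/4·h[0] + 1/8·h[1] + 1/4·h[2] + 1/8·h[4] + 1/8·h[5]
Solving the 5×5 linear system over states ≠ 3 gives exactly h = [8, 8, 8, 0, 8, 8] (h[3] = 0 is the target).

h = [8.0000, 8.0000, 8.0000, 0.0000, 8.0000, 8.0000]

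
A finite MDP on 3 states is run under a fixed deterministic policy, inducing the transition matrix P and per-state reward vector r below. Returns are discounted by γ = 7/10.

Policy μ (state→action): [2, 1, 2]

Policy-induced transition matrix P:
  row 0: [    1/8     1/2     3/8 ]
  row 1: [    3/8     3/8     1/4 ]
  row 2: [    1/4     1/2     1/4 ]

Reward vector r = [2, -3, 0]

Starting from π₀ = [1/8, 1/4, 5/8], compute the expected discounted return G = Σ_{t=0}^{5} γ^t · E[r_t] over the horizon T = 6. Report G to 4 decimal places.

G = -2.0859

t=0: π = [0.1250, 0.2500, 0.6250], E[r] = -0.5000, γ^t·E[r] = -0.500000, running G = -0.500000
t=1: π = [0.2656, 0.4688, 0.2656], E[r] = -0.8750, γ^t·E[r] = -0.612500, running G = -1.112500
t=2: π = [0.2754, 0.4414, 0.2832], E[r] = -0.7734, γ^t·E[r] = -0.378984, running G = -1.491484
t=3: π = [0.2708, 0.4448, 0.2844], E[r] = -0.7930, γ^t·E[r] = -0.271988, running G = -1.763473
t=4: π = [0.2718, 0.4444, 0.2838], E[r] = -0.7897, γ^t·E[r] = -0.189600, running G = -1.953073
t=5: π = [0.2716, 0.4445, 0.2840], E[r] = -0.7902, γ^t·E[r] = -0.132808, running G = -2.085881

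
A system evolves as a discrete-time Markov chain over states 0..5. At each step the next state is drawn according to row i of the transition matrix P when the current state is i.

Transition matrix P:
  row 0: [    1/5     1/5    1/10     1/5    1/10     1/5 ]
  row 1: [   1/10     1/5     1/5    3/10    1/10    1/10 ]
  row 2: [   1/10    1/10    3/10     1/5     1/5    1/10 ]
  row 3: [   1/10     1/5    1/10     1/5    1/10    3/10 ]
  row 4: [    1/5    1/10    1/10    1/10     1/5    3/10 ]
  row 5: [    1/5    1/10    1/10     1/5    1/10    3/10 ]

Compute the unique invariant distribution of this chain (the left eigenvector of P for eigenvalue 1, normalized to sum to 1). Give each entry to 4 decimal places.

π = [0.1504, 0.1503, 0.1438, 0.2023, 0.1271, 0.2261]

Balance equations π_j = Σ_i π_i·P[i][j]:
  π_0 = 1/5·π_0 + 1/10·π_1 + 1/10·π_2 + 1/10·π_3 + 1/5·π_4 + 1/5·π_5
  π_1 = 1/5·π_0 + 1/5·π_1 + 1/10·π_2 + 1/5·π_3 + 1/10·π_4 + 1/10·π_5
  π_2 = 1/10·π_0 + 1/5·π_1 + 3/10·π_2 + 1/10·π_3 + 1/10·π_4 + 1/10·π_5
  π_3 = 1/5·π_0 + 3/10·π_1 + 1/5·π_2 + 1/5·π_3 + 1/10·π_4 + 1/5·π_5
  π_4 = 1/10·π_0 + 1/10·π_1 + 1/5·π_2 + 1/10·π_3 + 1/5·π_4 + 1/10·π_5
  normalize: π_0 + π_1 + π_2 + π_3 + π_4 + π_5 = 1
Solving the linear system gives exactly π = [9769/64971, 1085/7219, 1038/7219, 13145/64971, 8257/64971, 14693/64971].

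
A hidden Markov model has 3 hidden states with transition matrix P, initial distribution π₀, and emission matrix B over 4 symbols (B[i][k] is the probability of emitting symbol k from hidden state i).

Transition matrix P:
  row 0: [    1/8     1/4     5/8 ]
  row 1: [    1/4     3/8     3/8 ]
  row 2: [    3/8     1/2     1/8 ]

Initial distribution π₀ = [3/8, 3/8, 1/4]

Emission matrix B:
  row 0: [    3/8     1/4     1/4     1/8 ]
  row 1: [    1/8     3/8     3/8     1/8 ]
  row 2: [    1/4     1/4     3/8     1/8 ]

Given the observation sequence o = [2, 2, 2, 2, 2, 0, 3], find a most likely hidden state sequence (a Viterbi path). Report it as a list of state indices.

path = [0, 2, 1, 1, 2, 0, 2]

t=0: δ = [9.375e-02, 1.406e-01, 9.375e-02]  (obs o_0=2)
t=1: δ = [8.789e-03, 1.978e-02, 2.197e-02]  ψ = [1, 1, 0]  (obs o_1=2)
t=2: δ = [2.060e-03, 4.120e-03, 2.781e-03]  ψ = [2, 2, 1]  (obs o_2=2)
t=3: δ = [2.607e-04, 5.794e-04, 5.794e-04]  ψ = [2, 1, 1]  (obs o_3=2)
t=4: δ = [5.431e-05, 1.086e-04, 8.147e-05]  ψ = [2, 2, 1]  (obs o_4=2)
t=5: δ = [1.146e-05, 5.092e-06, 1.018e-05]  ψ = [2, 1, 1]  (obs o_5=0)
t=6: δ = [4.774e-07, 6.365e-07, 8.951e-07]  ψ = [2, 2, 0]  (obs o_6=3)
backtrack: best end state = 2; path = [0, 2, 1, 1, 2, 0, 2]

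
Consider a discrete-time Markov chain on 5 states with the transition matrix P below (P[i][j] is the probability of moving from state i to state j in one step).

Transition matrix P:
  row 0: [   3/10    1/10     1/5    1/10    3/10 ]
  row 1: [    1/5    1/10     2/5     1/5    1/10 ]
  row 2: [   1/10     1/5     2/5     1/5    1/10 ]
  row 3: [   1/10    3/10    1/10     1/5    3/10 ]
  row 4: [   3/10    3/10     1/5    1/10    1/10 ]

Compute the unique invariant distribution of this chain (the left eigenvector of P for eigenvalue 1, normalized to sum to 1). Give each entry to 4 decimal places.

π = [0.1921, 0.1948, 0.2782, 0.1637, 0.1712]

Balance equations π_j = Σ_i π_i·P[i][j]:
  π_0 = 3/10·π_0 + 1/5·π_1 + 1/10·π_2 + 1/10·π_3 + 3/10·π_4
  π_1 = 1/10·π_0 + 1/10·π_1 + 1/5·π_2 + 3/10·π_3 + 3/10·π_4
  π_2 = 1/5·π_0 + 2/5·π_1 + 2/5·π_2 + 1/10·π_3 + 1/5·π_4
  π_3 = 1/10·π_0 + 1/5·π_1 + 1/5·π_2 + 1/5·π_3 + 1/10·π_4
  normalize: π_0 + π_1 + π_2 + π_3 + π_4 = 1
Solving the linear system gives exactly π = [1667/8676, 845/4338, 1207/4338, 355/2169, 165/964].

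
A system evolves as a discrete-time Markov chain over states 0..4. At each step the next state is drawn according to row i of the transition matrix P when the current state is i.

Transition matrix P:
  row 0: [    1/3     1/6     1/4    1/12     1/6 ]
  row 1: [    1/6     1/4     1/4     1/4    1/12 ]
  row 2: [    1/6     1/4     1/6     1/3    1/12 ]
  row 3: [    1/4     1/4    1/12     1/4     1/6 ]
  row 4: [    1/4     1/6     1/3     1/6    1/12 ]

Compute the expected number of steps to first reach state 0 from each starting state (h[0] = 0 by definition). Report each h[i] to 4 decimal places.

First-step conditioning: h[0] = 0; for i ≠ 0, h[i] = 1 + Σ_k P[i][k]·h[k].
  h[1] = 1 + 1/4·h[1] + 1/4·h[2] + 1/4·h[3] + 1/12·h[4]
  h[2] = 1 + 1/4·h[1] + 1/6·h[2] + 1/3·h[3] + 1/12·h[4]
  h[3] = 1 + 1/4·h[1] + 1/12·h[2] + 1/4·h[3] + 1/6·h[4]
  h[4] = 1 + 1/6·h[1] + 1/3·h[2] + 1/6·h[3] + 1/12·h[4]
Solving the 4×4 linear system over states ≠ 0 gives exactly h = [0, 5724/1127, 5685/1127, 5217/1127, 5286/1127] (h[0] = 0 is the target).

h = [0.0000, 5.0790, 5.0444, 4.6291, 4.6903]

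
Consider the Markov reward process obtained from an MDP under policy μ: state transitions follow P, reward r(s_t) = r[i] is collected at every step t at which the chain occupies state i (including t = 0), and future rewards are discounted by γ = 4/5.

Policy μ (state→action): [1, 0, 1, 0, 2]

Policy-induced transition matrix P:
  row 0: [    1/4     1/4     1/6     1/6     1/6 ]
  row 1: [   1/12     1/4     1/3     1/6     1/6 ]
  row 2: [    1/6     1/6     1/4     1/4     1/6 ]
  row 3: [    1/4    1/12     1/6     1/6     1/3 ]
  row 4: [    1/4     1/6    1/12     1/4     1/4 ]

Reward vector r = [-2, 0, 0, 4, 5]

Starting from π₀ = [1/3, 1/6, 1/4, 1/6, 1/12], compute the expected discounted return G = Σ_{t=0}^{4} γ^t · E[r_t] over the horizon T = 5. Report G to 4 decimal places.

t=0: π = [0.3333, 0.1667, 0.2500, 0.1667, 0.0833], E[r] = 0.4167, γ^t·E[r] = 0.416667, running G = 0.416667
t=1: π = [0.2014, 0.1944, 0.2083, 0.1944, 0.2014], E[r] = 1.3819, γ^t·E[r] = 1.105556, running G = 1.522222
t=2: π = [0.2002, 0.1834, 0.1997, 0.2008, 0.2159], E[r] = 1.4821, γ^t·E[r] = 0.948519, running G = 2.470741
t=3: π = [0.2028, 0.1819, 0.1959, 0.2013, 0.2181], E[r] = 1.4902, γ^t·E[r] = 0.762988, running G = 3.233728
t=4: π = [0.2034, 0.1820, 0.1951, 0.2012, 0.2184], E[r] = 1.4899, γ^t·E[r] = 0.610270, running G = 3.843998

G = 3.8440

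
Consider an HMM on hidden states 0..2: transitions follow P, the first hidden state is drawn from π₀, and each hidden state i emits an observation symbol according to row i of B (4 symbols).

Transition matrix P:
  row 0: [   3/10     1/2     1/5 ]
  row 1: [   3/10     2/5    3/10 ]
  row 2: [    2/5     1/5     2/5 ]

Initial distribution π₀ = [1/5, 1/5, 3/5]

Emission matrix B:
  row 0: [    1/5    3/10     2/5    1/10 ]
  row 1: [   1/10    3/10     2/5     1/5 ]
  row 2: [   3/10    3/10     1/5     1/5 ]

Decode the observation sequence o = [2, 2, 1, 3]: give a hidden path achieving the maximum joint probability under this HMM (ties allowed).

t=0: δ = [8.000e-02, 8.000e-02, 1.200e-01]  (obs o_0=2)
t=1: δ = [1.920e-02, 1.600e-02, 9.600e-03]  ψ = [2, 0, 2]  (obs o_1=2)
t=2: δ = [1.728e-03, 2.880e-03, 1.440e-03]  ψ = [0, 0, 1]  (obs o_2=1)
t=3: δ = [8.640e-05, 2.304e-04, 1.728e-04]  ψ = [1, 1, 1]  (obs o_3=3)
backtrack: best end state = 1; path = [2, 0, 1, 1]

path = [2, 0, 1, 1]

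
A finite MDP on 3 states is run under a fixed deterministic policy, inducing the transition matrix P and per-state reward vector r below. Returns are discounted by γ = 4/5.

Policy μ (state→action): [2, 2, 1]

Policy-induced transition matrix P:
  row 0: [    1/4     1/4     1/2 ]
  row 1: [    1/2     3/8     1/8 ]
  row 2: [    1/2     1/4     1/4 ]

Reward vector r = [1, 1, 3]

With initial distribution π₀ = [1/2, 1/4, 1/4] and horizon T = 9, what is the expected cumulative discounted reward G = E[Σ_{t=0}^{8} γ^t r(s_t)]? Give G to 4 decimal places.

G = 6.9626

t=0: π = [0.5000, 0.2500, 0.2500], E[r] = 1.5000, γ^t·E[r] = 1.500000, running G = 1.500000
t=1: π = [0.3750, 0.2813, 0.3438], E[r] = 1.6875, γ^t·E[r] = 1.350000, running G = 2.850000
t=2: π = [0.4063, 0.2852, 0.3086], E[r] = 1.6172, γ^t·E[r] = 1.035000, running G = 3.885000
t=3: π = [0.3984, 0.2856, 0.3159], E[r] = 1.6318, γ^t·E[r] = 0.835500, running G = 4.720500
t=4: π = [0.4004, 0.2857, 0.3139], E[r] = 1.6278, γ^t·E[r] = 0.666750, running G = 5.387250
t=5: π = [0.3999, 0.2857, 0.3144], E[r] = 1.6288, γ^t·E[r] = 0.533715, running G = 5.920965
t=6: π = [0.4000, 0.2857, 0.3143], E[r] = 1.6285, γ^t·E[r] = 0.426908, running G = 6.347873
t=7: π = [0.4000, 0.2857, 0.3143], E[r] = 1.6286, γ^t·E[r] = 0.341539, running G = 6.689411
t=8: π = [0.4000, 0.2857, 0.3143], E[r] = 1.6286, γ^t·E[r] = 0.273228, running G = 6.962640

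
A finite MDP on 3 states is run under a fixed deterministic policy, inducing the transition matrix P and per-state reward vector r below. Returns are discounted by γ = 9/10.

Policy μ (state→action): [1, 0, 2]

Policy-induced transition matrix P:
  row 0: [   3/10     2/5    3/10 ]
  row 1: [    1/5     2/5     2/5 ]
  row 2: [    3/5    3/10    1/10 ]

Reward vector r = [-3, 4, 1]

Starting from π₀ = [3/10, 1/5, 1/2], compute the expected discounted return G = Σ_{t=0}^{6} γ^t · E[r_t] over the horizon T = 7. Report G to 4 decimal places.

t=0: π = [0.3000, 0.2000, 0.5000], E[r] = 0.4000, γ^t·E[r] = 0.400000, running G = 0.400000
t=1: π = [0.4300, 0.3500, 0.2200], E[r] = 0.3300, γ^t·E[r] = 0.297000, running G = 0.697000
t=2: π = [0.3310, 0.3780, 0.2910], E[r] = 0.8100, γ^t·E[r] = 0.656100, running G = 1.353100
t=3: π = [0.3495, 0.3709, 0.2796], E[r] = 0.7147, γ^t·E[r] = 0.521016, running G = 1.874116
t=4: π = [0.3468, 0.3720, 0.2812], E[r] = 0.7290, γ^t·E[r] = 0.478271, running G = 2.352387
t=5: π = [0.3471, 0.3719, 0.2810], E[r] = 0.7271, γ^t·E[r] = 0.429322, running G = 2.781709
t=6: π = [0.3471, 0.3719, 0.2810], E[r] = 0.7273, γ^t·E[r] = 0.386516, running G = 3.168225

G = 3.1682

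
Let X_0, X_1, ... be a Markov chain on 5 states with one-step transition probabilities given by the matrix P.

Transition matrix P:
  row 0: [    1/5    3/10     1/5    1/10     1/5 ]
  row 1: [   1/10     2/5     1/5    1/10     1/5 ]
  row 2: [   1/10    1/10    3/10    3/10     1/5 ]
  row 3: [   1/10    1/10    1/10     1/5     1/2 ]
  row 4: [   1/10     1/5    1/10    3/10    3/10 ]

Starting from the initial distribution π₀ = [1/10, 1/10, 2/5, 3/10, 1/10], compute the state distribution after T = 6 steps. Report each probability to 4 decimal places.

t=0: π = [0.1000, 0.1000, 0.4000, 0.3000, 0.1000]
t=1: π = [0.1100, 0.1600, 0.2000, 0.2300, 0.3000]
t=2: π = [0.1110, 0.2000, 0.1670, 0.2230, 0.2990]
t=3: π = [0.1111, 0.2121, 0.1645, 0.2155, 0.2968]
t=4: π = [0.1111, 0.2155, 0.1652, 0.2138, 0.2943]
t=5: π = [0.1111, 0.2163, 0.1657, 0.2133, 0.2936]
t=6: π = [0.1111, 0.2165, 0.1659, 0.2132, 0.2933]

π = [0.1111, 0.2165, 0.1659, 0.2132, 0.2933]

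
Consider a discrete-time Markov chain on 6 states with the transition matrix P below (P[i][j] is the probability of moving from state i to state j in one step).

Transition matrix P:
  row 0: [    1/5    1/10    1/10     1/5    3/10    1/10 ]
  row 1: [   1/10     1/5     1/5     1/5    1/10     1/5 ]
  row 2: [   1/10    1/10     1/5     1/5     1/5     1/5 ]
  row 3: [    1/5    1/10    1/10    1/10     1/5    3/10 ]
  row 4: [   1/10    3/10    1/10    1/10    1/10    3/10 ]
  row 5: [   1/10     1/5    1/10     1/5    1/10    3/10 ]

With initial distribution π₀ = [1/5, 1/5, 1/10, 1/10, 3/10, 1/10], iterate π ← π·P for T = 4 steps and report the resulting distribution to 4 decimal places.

π = [0.1297, 0.1728, 0.1303, 0.1677, 0.1558, 0.2437]

t=0: π = [0.2000, 0.2000, 0.1000, 0.1000, 0.3000, 0.1000]
t=1: π = [0.1300, 0.1900, 0.1300, 0.1600, 0.1600, 0.2300]
t=2: π = [0.1290, 0.1740, 0.1320, 0.1680, 0.1550, 0.2420]
t=3: π = [0.1297, 0.1726, 0.1306, 0.1677, 0.1558, 0.2436]
t=4: π = [0.1297, 0.1728, 0.1303, 0.1677, 0.1558, 0.2437]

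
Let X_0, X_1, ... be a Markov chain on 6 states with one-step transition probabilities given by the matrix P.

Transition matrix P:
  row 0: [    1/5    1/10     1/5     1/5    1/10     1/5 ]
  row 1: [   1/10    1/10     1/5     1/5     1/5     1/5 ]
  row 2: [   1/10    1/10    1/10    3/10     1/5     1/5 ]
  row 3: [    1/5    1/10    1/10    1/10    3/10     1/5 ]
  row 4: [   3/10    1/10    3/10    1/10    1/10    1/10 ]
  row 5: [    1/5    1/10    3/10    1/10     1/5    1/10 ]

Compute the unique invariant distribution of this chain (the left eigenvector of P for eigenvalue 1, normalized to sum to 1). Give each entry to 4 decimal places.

Balance equations π_j = Σ_i π_i·P[i][j]:
  π_0 = 1/5·π_0 + 1/10·π_1 + 1/10·π_2 + 1/5·π_3 + 3/10·π_4 + 1/5·π_5
  π_1 = 1/10·π_0 + 1/10·π_1 + 1/10·π_2 + 1/10·π_3 + 1/10·π_4 + 1/10·π_5
  π_2 = 1/5·π_0 + 1/5·π_1 + 1/10·π_2 + 1/10·π_3 + 3/10·π_4 + 3/10·π_5
  π_3 = 1/5·π_0 + 1/5·π_1 + 3/10·π_2 + 1/10·π_3 + 1/10·π_4 + 1/10·π_5
  π_4 = 1/10·π_0 + 1/5·π_1 + 1/5·π_2 + 3/10·π_3 + 1/10·π_4 + 1/5·π_5
  normalize: π_0 + π_1 + π_2 + π_3 + π_4 + π_5 = 1
Solving the linear system gives exactly π = [12819/68110, 1/10, 1348/6811, 1147/6811, 12261/68110, 11269/68110].

π = [0.1882, 0.1000, 0.1979, 0.1684, 0.1800, 0.1655]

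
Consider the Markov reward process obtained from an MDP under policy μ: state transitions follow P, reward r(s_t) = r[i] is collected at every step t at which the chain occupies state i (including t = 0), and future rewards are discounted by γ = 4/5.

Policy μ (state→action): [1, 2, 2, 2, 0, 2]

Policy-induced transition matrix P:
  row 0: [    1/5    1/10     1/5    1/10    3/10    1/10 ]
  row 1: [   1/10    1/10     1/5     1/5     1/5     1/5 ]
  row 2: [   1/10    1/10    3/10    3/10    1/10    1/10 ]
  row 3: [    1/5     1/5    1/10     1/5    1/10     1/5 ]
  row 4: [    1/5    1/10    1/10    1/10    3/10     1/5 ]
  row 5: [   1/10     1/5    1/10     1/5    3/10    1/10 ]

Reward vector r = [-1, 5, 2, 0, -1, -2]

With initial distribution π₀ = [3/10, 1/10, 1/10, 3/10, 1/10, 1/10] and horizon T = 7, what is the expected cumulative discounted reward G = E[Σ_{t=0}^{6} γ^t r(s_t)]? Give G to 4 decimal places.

t=0: π = [0.3000, 0.1000, 0.1000, 0.3000, 0.1000, 0.1000], E[r] = 0.1000, γ^t·E[r] = 0.100000, running G = 0.100000
t=1: π = [0.1700, 0.1400, 0.1600, 0.1700, 0.2100, 0.1500], E[r] = 0.3400, γ^t·E[r] = 0.272000, running G = 0.372000
t=2: π = [0.1550, 0.1320, 0.1630, 0.1780, 0.2200, 0.1520], E[r] = 0.3070, γ^t·E[r] = 0.196480, running G = 0.568480
t=3: π = [0.1553, 0.1330, 0.1613, 0.1788, 0.2186, 0.1530], E[r] = 0.3077, γ^t·E[r] = 0.157542, running G = 0.726022
t=4: π = [0.1553, 0.1332, 0.1611, 0.1787, 0.2187, 0.1530], E[r] = 0.3081, γ^t·E[r] = 0.126177, running G = 0.852200
t=5: π = [0.1553, 0.1332, 0.1611, 0.1787, 0.2187, 0.1531], E[r] = 0.3079, γ^t·E[r] = 0.100896, running G = 0.953096
t=6: π = [0.1553, 0.1332, 0.1611, 0.1787, 0.2187, 0.1531], E[r] = 0.3079, γ^t·E[r] = 0.080710, running G = 1.033806

G = 1.0338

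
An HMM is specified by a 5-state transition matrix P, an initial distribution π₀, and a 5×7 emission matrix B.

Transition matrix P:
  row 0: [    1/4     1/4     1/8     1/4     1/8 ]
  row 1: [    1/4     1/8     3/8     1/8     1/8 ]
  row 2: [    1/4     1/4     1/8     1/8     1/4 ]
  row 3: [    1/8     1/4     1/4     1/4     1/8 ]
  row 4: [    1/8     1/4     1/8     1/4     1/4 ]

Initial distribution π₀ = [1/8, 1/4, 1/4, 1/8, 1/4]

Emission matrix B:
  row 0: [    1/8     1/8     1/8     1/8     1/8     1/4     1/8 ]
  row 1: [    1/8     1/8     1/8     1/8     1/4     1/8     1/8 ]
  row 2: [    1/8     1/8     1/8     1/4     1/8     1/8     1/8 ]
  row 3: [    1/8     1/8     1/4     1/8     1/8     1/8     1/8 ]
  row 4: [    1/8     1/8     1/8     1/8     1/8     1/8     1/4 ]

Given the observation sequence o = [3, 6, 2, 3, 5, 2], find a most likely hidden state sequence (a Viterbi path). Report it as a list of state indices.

path = [2, 4, 3, 2, 0, 3]

t=0: δ = [1.562e-02, 3.125e-02, 6.250e-02, 1.562e-02, 3.125e-02]  (obs o_0=3)
t=1: δ = [1.953e-03, 1.953e-03, 1.465e-03, 9.766e-04, 3.906e-03]  ψ = [2, 2, 1, 2, 2]  (obs o_1=6)
t=2: δ = [6.104e-05, 1.221e-04, 9.155e-05, 2.441e-04, 1.221e-04]  ψ = [0, 4, 1, 4, 4]  (obs o_2=2)
t=3: δ = [3.815e-06, 7.629e-06, 1.526e-05, 7.629e-06, 3.815e-06]  ψ = [1, 3, 3, 3, 3]  (obs o_3=3)
t=4: δ = [9.537e-07, 4.768e-07, 3.576e-07, 2.384e-07, 4.768e-07]  ψ = [2, 2, 1, 2, 2]  (obs o_4=5)
t=5: δ = [2.980e-08, 2.980e-08, 2.235e-08, 5.960e-08, 1.490e-08]  ψ = [0, 0, 1, 0, 0]  (obs o_5=2)
backtrack: best end state = 3; path = [2, 4, 3, 2, 0, 3]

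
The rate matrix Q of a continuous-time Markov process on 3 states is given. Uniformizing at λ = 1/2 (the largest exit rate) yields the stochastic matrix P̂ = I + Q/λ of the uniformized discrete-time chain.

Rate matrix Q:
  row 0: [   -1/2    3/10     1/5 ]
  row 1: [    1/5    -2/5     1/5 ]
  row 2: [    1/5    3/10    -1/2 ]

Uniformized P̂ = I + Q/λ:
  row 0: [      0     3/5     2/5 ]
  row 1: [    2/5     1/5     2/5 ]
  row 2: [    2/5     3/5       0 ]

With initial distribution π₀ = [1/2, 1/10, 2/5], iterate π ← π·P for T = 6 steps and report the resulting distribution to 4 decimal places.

t=0: π = [0.5000, 0.1000, 0.4000]
t=1: π = [0.2000, 0.5600, 0.2400]
t=2: π = [0.3200, 0.3760, 0.3040]
t=3: π = [0.2720, 0.4496, 0.2784]
t=4: π = [0.2912, 0.4202, 0.2886]
t=5: π = [0.2835, 0.4319, 0.2845]
t=6: π = [0.2866, 0.4272, 0.2862]

π = [0.2866, 0.4272, 0.2862]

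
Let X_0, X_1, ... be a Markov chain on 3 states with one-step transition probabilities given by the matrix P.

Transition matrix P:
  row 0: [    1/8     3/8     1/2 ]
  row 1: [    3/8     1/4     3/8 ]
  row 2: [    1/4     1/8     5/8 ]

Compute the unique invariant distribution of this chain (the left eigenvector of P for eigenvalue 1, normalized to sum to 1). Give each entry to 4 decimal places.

π = [0.2459, 0.2131, 0.5410]

Balance equations π_j = Σ_i π_i·P[i][j]:
  π_0 = 1/8·π_0 + 3/8·π_1 + 1/4·π_2
  π_1 = 3/8·π_0 + 1/4·π_1 + 1/8·π_2
  normalize: π_0 + π_1 + π_2 = 1
Solving the linear system gives exactly π = [15/61, 13/61, 33/61].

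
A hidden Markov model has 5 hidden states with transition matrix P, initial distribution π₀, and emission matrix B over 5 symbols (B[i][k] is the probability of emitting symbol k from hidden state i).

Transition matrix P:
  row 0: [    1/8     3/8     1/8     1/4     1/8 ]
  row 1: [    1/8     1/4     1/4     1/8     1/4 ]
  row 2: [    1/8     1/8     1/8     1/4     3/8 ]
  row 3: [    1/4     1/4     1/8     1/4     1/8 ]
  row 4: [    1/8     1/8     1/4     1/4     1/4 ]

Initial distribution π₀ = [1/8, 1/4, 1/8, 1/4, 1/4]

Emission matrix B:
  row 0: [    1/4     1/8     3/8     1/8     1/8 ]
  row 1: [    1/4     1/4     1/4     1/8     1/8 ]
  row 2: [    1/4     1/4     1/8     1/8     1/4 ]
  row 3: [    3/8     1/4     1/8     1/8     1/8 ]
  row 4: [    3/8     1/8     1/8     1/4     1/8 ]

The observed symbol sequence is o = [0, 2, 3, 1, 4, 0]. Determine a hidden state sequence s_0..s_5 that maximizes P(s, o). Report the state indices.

path = [3, 0, 1, 1, 2, 4]

t=0: δ = [3.125e-02, 6.250e-02, 3.125e-02, 9.375e-02, 9.375e-02]  (obs o_0=0)
t=1: δ = [8.789e-03, 5.859e-03, 2.930e-03, 2.930e-03, 2.930e-03]  ψ = [3, 3, 4, 3, 4]  (obs o_1=2)
t=2: δ = [1.373e-04, 4.120e-04, 1.831e-04, 2.747e-04, 3.662e-04]  ψ = [0, 0, 1, 0, 1]  (obs o_2=3)
t=3: δ = [8.583e-06, 2.575e-05, 2.575e-05, 2.289e-05, 1.287e-05]  ψ = [3, 1, 1, 4, 1]  (obs o_3=1)
t=4: δ = [7.153e-07, 8.047e-07, 1.609e-06, 8.047e-07, 1.207e-06]  ψ = [3, 1, 1, 2, 2]  (obs o_4=4)
t=5: δ = [5.029e-08, 6.706e-08, 7.544e-08, 1.509e-07, 2.263e-07]  ψ = [2, 0, 4, 2, 2]  (obs o_5=0)
backtrack: best end state = 4; path = [3, 0, 1, 1, 2, 4]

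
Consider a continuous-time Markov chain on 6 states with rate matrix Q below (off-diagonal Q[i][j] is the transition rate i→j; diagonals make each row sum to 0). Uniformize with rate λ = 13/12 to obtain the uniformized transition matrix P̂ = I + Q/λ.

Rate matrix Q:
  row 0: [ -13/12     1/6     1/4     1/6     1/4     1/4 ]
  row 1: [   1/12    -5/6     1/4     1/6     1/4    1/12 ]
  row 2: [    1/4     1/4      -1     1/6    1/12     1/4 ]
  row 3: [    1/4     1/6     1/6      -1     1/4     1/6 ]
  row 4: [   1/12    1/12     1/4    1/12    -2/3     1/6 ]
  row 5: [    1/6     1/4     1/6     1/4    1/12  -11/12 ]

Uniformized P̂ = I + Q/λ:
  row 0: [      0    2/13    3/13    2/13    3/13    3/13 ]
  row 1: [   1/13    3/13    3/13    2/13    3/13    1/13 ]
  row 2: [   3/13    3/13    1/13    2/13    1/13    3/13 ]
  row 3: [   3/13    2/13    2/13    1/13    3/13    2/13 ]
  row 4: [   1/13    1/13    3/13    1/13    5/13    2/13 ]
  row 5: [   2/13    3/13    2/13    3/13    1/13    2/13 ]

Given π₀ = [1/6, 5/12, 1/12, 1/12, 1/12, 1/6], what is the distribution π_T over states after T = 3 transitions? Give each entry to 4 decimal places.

t=0: π = [0.1667, 0.4167, 0.0833, 0.0833, 0.0833, 0.1667]
t=1: π = [0.1026, 0.1987, 0.1987, 0.1538, 0.2051, 0.1410]
t=2: π = [0.1341, 0.1795, 0.1775, 0.1371, 0.2101, 0.1617]
t=3: π = [0.1274, 0.1776, 0.1805, 0.1396, 0.2109, 0.1640]

π = [0.1274, 0.1776, 0.1805, 0.1396, 0.2109, 0.1640]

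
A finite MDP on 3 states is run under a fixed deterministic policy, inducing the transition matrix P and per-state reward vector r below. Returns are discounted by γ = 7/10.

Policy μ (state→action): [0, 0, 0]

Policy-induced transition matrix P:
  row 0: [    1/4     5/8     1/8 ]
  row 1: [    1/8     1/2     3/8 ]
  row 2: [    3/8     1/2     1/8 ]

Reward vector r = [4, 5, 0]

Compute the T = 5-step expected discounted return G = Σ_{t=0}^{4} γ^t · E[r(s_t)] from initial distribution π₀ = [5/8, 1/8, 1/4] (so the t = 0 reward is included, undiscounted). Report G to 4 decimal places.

t=0: π = [0.6250, 0.1250, 0.2500], E[r] = 3.1250, γ^t·E[r] = 3.125000, running G = 3.125000
t=1: π = [0.2656, 0.5781, 0.1563], E[r] = 3.9531, γ^t·E[r] = 2.767188, running G = 5.892188
t=2: π = [0.1973, 0.5332, 0.2695], E[r] = 3.4551, γ^t·E[r] = 1.692988, running G = 7.585176
t=3: π = [0.2170, 0.5247, 0.2583], E[r] = 3.4915, γ^t·E[r] = 1.197569, running G = 8.782745
t=4: π = [0.2167, 0.5271, 0.2562], E[r] = 3.5025, γ^t·E[r] = 0.840944, running G = 9.623688

G = 9.6237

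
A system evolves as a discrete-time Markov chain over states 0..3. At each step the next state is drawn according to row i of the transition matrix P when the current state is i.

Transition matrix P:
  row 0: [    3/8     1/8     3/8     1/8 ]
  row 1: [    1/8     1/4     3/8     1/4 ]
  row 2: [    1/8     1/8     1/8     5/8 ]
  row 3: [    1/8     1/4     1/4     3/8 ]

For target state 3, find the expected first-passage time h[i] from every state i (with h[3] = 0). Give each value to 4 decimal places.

First-step conditioning: h[3] = 0; for i ≠ 3, h[i] = 1 + Σ_k P[i][k]·h[k].
  h[0] = 1 + 3/8·h[0] + 1/8·h[1] + 3/8·h[2]
  h[1] = 1 + 1/8·h[0] + 1/4·h[1] + 3/8·h[2]
  h[2] = 1 + 1/8·h[0] + 1/8·h[1] + 1/8·h[2]
Solving the 3×3 linear system over states ≠ 3 gives exactly h = [140/41, 120/41, 84/41, 0] (h[3] = 0 is the target).

h = [3.4146, 2.9268, 2.0488, 0.0000]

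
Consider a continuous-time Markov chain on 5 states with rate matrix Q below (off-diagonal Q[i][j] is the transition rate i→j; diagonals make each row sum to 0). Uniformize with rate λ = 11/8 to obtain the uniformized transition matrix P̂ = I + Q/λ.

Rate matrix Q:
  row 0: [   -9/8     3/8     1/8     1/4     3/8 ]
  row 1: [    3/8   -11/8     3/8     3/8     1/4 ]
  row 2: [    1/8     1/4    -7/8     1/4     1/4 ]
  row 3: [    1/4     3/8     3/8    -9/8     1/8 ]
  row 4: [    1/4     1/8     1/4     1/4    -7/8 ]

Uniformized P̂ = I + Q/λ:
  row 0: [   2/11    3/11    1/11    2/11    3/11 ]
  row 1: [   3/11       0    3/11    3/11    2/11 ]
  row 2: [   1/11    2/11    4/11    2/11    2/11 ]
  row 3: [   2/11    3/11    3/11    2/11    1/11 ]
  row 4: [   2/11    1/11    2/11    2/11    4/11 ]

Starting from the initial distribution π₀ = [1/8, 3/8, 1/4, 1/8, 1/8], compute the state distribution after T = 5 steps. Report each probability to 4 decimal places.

π = [0.1748, 0.1653, 0.2431, 0.1969, 0.2197]

t=0: π = [0.1250, 0.3750, 0.2500, 0.1250, 0.1250]
t=1: π = [0.1932, 0.1250, 0.2614, 0.2159, 0.2045]
t=2: π = [0.1694, 0.1777, 0.2428, 0.1932, 0.2169]
t=3: π = [0.1759, 0.1628, 0.2443, 0.1980, 0.2191]
t=4: π = [0.1744, 0.1663, 0.2430, 0.1966, 0.2196]
t=5: π = [0.1748, 0.1653, 0.2431, 0.1969, 0.2197]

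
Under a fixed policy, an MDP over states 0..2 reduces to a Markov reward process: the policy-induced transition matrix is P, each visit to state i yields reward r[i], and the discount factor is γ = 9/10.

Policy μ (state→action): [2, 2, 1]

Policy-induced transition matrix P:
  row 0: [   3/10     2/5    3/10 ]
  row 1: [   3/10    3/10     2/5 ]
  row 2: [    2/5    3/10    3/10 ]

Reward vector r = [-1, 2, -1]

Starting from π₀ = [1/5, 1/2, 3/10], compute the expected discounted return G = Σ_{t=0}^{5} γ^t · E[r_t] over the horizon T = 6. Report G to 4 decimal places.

t=0: π = [0.2000, 0.5000, 0.3000], E[r] = 0.5000, γ^t·E[r] = 0.500000, running G = 0.500000
t=1: π = [0.3300, 0.3200, 0.3500], E[r] = -0.0400, γ^t·E[r] = -0.036000, running G = 0.464000
t=2: π = [0.3350, 0.3330, 0.3320], E[r] = -0.0010, γ^t·E[r] = -0.000810, running G = 0.463190
t=3: π = [0.3332, 0.3335, 0.3333], E[r] = 0.0005, γ^t·E[r] = 0.000365, running G = 0.463555
t=4: π = [0.3333, 0.3333, 0.3334], E[r] = 0.0000, γ^t·E[r] = -0.000026, running G = 0.463528
t=5: π = [0.3333, 0.3333, 0.3333], E[r] = 0.0000, γ^t·E[r] = -0.000001, running G = 0.463528

G = 0.4635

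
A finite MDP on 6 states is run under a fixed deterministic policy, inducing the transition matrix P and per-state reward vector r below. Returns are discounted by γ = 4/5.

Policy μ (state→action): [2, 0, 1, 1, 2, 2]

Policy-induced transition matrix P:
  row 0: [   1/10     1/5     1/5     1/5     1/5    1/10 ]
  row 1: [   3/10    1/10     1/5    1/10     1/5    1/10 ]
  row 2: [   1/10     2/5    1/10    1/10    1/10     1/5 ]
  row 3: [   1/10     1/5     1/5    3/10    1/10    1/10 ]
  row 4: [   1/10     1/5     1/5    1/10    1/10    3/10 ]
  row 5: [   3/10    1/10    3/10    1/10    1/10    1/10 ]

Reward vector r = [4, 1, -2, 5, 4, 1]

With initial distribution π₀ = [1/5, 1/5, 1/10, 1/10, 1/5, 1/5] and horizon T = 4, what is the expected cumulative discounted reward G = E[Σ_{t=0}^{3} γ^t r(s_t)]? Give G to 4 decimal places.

t=0: π = [0.2000, 0.2000, 0.1000, 0.1000, 0.2000, 0.2000], E[r] = 2.3000, γ^t·E[r] = 2.300000, running G = 2.300000
t=1: π = [0.1800, 0.1800, 0.2100, 0.1400, 0.1400, 0.1500], E[r] = 1.8900, γ^t·E[r] = 1.512000, running G = 3.812000
t=2: π = [0.1660, 0.2090, 0.1940, 0.1460, 0.1360, 0.1490], E[r] = 1.9080, γ^t·E[r] = 1.221120, running G = 5.033120
t=3: π = [0.1716, 0.2030, 0.1955, 0.1458, 0.1375, 0.1466], E[r] = 1.9240, γ^t·E[r] = 0.985088, running G = 6.018208

G = 6.0182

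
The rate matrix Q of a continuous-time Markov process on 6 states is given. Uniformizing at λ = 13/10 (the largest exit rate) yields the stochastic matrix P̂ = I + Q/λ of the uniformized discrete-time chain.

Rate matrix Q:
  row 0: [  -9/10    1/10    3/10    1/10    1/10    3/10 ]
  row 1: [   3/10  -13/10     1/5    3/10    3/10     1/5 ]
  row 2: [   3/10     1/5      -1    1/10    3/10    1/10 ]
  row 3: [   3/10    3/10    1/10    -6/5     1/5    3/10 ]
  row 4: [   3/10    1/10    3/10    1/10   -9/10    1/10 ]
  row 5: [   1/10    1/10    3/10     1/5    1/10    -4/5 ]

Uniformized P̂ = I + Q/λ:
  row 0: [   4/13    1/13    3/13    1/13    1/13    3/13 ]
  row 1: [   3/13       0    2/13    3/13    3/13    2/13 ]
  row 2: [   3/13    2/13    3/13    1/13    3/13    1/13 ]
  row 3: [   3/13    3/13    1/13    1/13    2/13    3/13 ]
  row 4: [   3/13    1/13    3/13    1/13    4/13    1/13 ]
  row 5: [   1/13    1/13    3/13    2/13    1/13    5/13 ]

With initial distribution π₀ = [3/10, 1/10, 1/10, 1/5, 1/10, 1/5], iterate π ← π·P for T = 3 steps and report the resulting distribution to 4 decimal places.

t=0: π = [0.3000, 0.1000, 0.1000, 0.2000, 0.1000, 0.2000]
t=1: π = [0.2231, 0.1077, 0.1923, 0.1077, 0.1462, 0.2231]
t=2: π = [0.2136, 0.1000, 0.2059, 0.1107, 0.1651, 0.2047]
t=3: π = [0.2157, 0.1021, 0.2061, 0.1081, 0.1706, 0.1975]

π = [0.2157, 0.1021, 0.2061, 0.1081, 0.1706, 0.1975]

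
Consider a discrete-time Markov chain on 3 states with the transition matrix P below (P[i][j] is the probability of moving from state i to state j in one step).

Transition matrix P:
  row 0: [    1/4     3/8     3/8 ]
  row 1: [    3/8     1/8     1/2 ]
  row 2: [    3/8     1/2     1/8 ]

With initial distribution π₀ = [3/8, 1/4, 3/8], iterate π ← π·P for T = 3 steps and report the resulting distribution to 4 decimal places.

t=0: π = [0.3750, 0.2500, 0.3750]
t=1: π = [0.3281, 0.3594, 0.3125]
t=2: π = [0.3340, 0.3242, 0.3418]
t=3: π = [0.3333, 0.3367, 0.3301]

π = [0.3333, 0.3367, 0.3301]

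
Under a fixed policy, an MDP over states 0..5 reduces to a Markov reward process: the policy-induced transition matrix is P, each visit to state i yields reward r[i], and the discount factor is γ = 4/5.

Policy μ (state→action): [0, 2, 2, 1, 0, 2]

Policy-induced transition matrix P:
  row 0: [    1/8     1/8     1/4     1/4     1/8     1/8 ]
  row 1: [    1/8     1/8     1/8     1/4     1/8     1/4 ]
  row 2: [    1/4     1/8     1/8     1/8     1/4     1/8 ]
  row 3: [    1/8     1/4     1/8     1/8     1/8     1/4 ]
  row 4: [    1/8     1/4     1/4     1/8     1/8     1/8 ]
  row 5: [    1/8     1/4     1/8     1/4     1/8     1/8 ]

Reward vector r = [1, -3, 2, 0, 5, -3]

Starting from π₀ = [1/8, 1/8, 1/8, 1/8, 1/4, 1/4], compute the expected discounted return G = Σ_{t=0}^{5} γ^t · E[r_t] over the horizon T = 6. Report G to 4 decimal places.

t=0: π = [0.1250, 0.1250, 0.1250, 0.1250, 0.2500, 0.2500], E[r] = 0.5000, γ^t·E[r] = 0.500000, running G = 0.500000
t=1: π = [0.1406, 0.2031, 0.1719, 0.1875, 0.1406, 0.1563], E[r] = 0.1094, γ^t·E[r] = 0.087500, running G = 0.587500
t=2: π = [0.1465, 0.1855, 0.1602, 0.1875, 0.1465, 0.1738], E[r] = 0.1211, γ^t·E[r] = 0.077500, running G = 0.665000
t=3: π = [0.1450, 0.1885, 0.1616, 0.1882, 0.1450, 0.1716], E[r] = 0.1130, γ^t·E[r] = 0.057875, running G = 0.722875
t=4: π = [0.1452, 0.1881, 0.1613, 0.1881, 0.1452, 0.1721], E[r] = 0.1131, γ^t·E[r] = 0.046338, running G = 0.769213
t=5: π = [0.1452, 0.1882, 0.1613, 0.1882, 0.1452, 0.1720], E[r] = 0.1129, γ^t·E[r] = 0.036999, running G = 0.806211

G = 0.8062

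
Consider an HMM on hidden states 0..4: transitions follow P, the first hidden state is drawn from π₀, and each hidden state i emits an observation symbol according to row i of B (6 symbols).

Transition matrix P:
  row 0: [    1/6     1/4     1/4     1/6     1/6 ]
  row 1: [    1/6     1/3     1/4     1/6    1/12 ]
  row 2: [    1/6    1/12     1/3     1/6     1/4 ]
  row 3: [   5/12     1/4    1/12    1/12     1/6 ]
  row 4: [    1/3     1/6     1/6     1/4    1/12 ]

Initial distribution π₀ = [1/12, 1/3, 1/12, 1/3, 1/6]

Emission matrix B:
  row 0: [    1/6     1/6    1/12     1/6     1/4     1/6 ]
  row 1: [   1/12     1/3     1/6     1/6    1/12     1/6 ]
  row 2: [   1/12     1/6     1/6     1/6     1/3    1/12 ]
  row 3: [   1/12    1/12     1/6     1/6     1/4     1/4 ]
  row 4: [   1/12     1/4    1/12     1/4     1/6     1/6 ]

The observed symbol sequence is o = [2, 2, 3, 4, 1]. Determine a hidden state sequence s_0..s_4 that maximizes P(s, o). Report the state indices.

t=0: δ = [6.944e-03, 5.556e-02, 1.389e-02, 5.556e-02, 1.389e-02]  (obs o_0=2)
t=1: δ = [1.929e-03, 3.086e-03, 2.315e-03, 1.543e-03, 7.716e-04]  ψ = [3, 1, 1, 1, 3]  (obs o_1=2)
t=2: δ = [1.072e-04, 1.715e-04, 1.286e-04, 8.573e-05, 1.447e-04]  ψ = [3, 1, 1, 1, 2]  (obs o_2=3)
t=3: δ = [1.206e-05, 4.763e-06, 1.429e-05, 9.042e-06, 5.358e-06]  ψ = [4, 1, 1, 4, 2]  (obs o_3=4)
t=4: δ = [6.279e-07, 1.005e-06, 7.938e-07, 1.985e-07, 8.931e-07]  ψ = [3, 0, 2, 2, 2]  (obs o_4=1)
backtrack: best end state = 1; path = [1, 2, 4, 0, 1]

path = [1, 2, 4, 0, 1]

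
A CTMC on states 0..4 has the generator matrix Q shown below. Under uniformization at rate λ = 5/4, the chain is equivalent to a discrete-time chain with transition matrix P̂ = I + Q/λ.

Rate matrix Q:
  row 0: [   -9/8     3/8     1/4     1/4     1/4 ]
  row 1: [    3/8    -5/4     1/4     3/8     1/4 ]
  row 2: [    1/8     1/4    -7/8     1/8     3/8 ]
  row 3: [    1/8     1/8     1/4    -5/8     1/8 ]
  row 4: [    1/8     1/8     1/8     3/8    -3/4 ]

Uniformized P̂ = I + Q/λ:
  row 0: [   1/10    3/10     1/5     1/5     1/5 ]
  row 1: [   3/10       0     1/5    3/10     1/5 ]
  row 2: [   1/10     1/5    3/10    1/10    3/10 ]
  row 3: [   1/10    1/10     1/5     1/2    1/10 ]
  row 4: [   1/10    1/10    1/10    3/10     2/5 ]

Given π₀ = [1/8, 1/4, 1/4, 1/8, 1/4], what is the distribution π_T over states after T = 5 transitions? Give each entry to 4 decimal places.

t=0: π = [0.1250, 0.2500, 0.2500, 0.1250, 0.2500]
t=1: π = [0.1500, 0.1250, 0.2000, 0.2625, 0.2625]
t=2: π = [0.1250, 0.1375, 0.1938, 0.2975, 0.2463]
t=3: π = [0.1275, 0.1306, 0.1948, 0.3083, 0.2389]
t=4: π = [0.1261, 0.1319, 0.1956, 0.3100, 0.2364]
t=5: π = [0.1264, 0.1316, 0.1959, 0.3103, 0.2358]

π = [0.1264, 0.1316, 0.1959, 0.3103, 0.2358]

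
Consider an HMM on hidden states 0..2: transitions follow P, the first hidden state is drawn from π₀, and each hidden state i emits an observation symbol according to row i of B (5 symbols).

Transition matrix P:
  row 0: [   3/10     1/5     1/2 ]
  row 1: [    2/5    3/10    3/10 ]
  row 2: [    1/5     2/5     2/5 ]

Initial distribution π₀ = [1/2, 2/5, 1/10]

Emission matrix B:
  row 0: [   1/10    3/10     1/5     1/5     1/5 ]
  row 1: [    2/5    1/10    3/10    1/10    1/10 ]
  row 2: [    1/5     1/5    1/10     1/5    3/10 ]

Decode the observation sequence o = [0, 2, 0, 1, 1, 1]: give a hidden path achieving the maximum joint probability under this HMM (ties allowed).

path = [1, 1, 1, 0, 0, 2]

t=0: δ = [5.000e-02, 1.600e-01, 2.000e-02]  (obs o_0=0)
t=1: δ = [1.280e-02, 1.440e-02, 4.800e-03]  ψ = [1, 1, 1]  (obs o_1=2)
t=2: δ = [5.760e-04, 1.728e-03, 1.280e-03]  ψ = [1, 1, 0]  (obs o_2=0)
t=3: δ = [2.074e-04, 5.184e-05, 1.037e-04]  ψ = [1, 1, 1]  (obs o_3=1)
t=4: δ = [1.866e-05, 4.147e-06, 2.074e-05]  ψ = [0, 0, 0]  (obs o_4=1)
t=5: δ = [1.680e-06, 8.294e-07, 1.866e-06]  ψ = [0, 2, 0]  (obs o_5=1)
backtrack: best end state = 2; path = [1, 1, 1, 0, 0, 2]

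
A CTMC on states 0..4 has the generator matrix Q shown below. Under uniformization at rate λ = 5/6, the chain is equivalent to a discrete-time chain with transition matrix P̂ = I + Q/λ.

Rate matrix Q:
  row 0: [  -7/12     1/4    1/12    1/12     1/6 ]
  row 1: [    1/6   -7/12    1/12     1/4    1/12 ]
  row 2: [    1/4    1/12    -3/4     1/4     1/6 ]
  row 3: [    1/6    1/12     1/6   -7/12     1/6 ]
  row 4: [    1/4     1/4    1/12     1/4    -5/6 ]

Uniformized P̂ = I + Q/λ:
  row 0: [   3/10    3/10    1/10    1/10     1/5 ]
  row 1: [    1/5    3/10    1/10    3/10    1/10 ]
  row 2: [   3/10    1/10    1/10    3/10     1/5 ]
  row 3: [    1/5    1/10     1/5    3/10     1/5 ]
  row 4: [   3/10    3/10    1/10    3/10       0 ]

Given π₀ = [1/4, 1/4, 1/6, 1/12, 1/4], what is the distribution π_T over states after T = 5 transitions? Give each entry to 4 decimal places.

π = [0.2525, 0.2251, 0.1250, 0.2495, 0.1479]

t=0: π = [0.2500, 0.2500, 0.1667, 0.0833, 0.2500]
t=1: π = [0.2667, 0.2500, 0.1083, 0.2500, 0.1250]
t=2: π = [0.2500, 0.2283, 0.1250, 0.2467, 0.1500]
t=3: π = [0.2525, 0.2257, 0.1247, 0.2500, 0.1472]
t=4: π = [0.2524, 0.2251, 0.1250, 0.2495, 0.1480]
t=5: π = [0.2525, 0.2251, 0.1250, 0.2495, 0.1479]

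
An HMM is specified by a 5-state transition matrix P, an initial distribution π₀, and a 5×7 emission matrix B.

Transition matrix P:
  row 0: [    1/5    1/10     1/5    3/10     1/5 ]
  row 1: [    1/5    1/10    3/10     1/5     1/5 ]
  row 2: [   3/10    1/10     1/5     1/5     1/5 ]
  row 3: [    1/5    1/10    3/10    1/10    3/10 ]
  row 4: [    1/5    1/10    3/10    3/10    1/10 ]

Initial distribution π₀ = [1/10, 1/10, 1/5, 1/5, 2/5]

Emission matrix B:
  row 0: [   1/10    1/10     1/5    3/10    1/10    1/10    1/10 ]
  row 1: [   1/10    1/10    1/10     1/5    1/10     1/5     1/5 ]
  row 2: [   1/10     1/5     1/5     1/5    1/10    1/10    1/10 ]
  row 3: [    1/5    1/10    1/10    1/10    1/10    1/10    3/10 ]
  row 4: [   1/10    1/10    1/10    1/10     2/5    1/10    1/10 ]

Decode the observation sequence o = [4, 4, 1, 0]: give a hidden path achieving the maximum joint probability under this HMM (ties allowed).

t=0: δ = [1.000e-02, 1.000e-02, 2.000e-02, 2.000e-02, 1.600e-01]  (obs o_0=4)
t=1: δ = [3.200e-03, 1.600e-03, 4.800e-03, 4.800e-03, 6.400e-03]  ψ = [4, 4, 4, 4, 4]  (obs o_1=4)
t=2: δ = [1.440e-04, 6.400e-05, 3.840e-04, 1.920e-04, 1.440e-04]  ψ = [2, 4, 4, 4, 3]  (obs o_2=1)
t=3: δ = [1.152e-05, 3.840e-06, 7.680e-06, 1.536e-05, 7.680e-06]  ψ = [2, 2, 2, 2, 2]  (obs o_3=0)
backtrack: best end state = 3; path = [4, 4, 2, 3]

path = [4, 4, 2, 3]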